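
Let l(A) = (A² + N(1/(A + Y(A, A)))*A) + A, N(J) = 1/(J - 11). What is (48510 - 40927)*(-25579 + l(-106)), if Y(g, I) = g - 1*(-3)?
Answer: -125917785159/1150 ≈ -1.0949e+8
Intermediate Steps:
Y(g, I) = 3 + g (Y(g, I) = g + 3 = 3 + g)
N(J) = 1/(-11 + J)
l(A) = A + A² + A/(-11 + 1/(3 + 2*A)) (l(A) = (A² + A/(-11 + 1/(A + (3 + A)))) + A = (A² + A/(-11 + 1/(3 + 2*A))) + A = A + A² + A/(-11 + 1/(3 + 2*A)))
(48510 - 40927)*(-25579 + l(-106)) = (48510 - 40927)*(-25579 + (½)*(-106)*(29 + 22*(-106)² + 52*(-106))/(16 + 11*(-106))) = 7583*(-25579 + (½)*(-106)*(29 + 22*11236 - 5512)/(16 - 1166)) = 7583*(-25579 + (½)*(-106)*(29 + 247192 - 5512)/(-1150)) = 7583*(-25579 + (½)*(-106)*(-1/1150)*241709) = 7583*(-25579 + 12810577/1150) = 7583*(-16605273/1150) = -125917785159/1150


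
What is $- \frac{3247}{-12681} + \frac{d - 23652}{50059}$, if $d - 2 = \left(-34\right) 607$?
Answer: $- \frac{399074555}{634798179} \approx -0.62866$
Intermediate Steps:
$d = -20636$ ($d = 2 - 20638 = -20636$)
$- \frac{3247}{-12681} + \frac{d - 23652}{50059} = - \frac{3247}{-12681} + \frac{-20636 - 23652}{50059} = \left(-3247\right) \left(- \frac{1}{12681}\right) + \left(-20636 - 23652\right) \frac{1}{50059} = \frac{3247}{12681} - \frac{44288}{50059} = - \frac{399074555}{634798179}$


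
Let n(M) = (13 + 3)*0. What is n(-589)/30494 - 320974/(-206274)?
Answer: 5177/3327 ≈ 1.5561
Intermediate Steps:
n(M) = 0 (n(M) = 16*0 = 0)
n(-589)/30494 - 320974/(-206274) = 0/30494 - 320974/(-206274) = 0*(1/30494) - 320974*(-1/206274) = 0 + 5177/3327 = 5177/3327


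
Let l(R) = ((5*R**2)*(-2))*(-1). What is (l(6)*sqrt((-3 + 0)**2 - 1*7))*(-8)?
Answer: -2880*sqrt(2) ≈ -4072.9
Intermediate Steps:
l(R) = 10*R**2 (l(R) = -10*R**2*(-1) = 10*R**2)
(l(6)*sqrt((-3 + 0)**2 - 1*7))*(-8) = ((10*6**2)*sqrt((-3 + 0)**2 - 1*7))*(-8) = ((10*36)*sqrt((-3)**2 - 7))*(-8) = (360*sqrt(9 - 7))*(-8) = (360*sqrt(2))*(-8) = -2880*sqrt(2)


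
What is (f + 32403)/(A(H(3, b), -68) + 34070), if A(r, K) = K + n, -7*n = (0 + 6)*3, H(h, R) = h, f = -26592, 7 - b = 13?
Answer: 13559/79332 ≈ 0.17091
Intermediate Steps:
b = -6 (b = 7 - 1*13 = 7 - 13 = -6)
n = -18/7 (n = -(0 + 6)*3/7 = -6*3/7 = -⅐*18 = -18/7 ≈ -2.5714)
A(r, K) = -18/7 + K (A(r, K) = K - 18/7 = -18/7 + K)
(f + 32403)/(A(H(3, b), -68) + 34070) = (-26592 + 32403)/((-18/7 - 68) + 34070) = 5811/(-494/7 + 34070) = 5811/(237996/7) = 5811*(7/237996) = 13559/79332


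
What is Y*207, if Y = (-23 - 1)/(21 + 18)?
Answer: -1656/13 ≈ -127.38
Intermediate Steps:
Y = -8/13 (Y = -24/39 = -24*1/39 = -8/13 ≈ -0.61539)
Y*207 = -8/13*207 = -1656/13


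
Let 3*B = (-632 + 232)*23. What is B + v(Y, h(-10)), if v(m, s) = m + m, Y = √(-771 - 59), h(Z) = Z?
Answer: -9200/3 + 2*I*√830 ≈ -3066.7 + 57.619*I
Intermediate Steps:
Y = I*√830 (Y = √(-830) = I*√830 ≈ 28.81*I)
v(m, s) = 2*m
B = -9200/3 (B = ((-632 + 232)*23)/3 = (-400*23)/3 = (⅓)*(-9200) = -9200/3 ≈ -3066.7)
B + v(Y, h(-10)) = -9200/3 + 2*(I*√830) = -9200/3 + 2*I*√830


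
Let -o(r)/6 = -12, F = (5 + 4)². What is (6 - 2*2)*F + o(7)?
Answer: 234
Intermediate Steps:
F = 81 (F = 9² = 81)
o(r) = 72 (o(r) = -6*(-12) = 72)
(6 - 2*2)*F + o(7) = (6 - 2*2)*81 + 72 = (6 - 4)*81 + 72 = 2*81 + 72 = 162 + 72 = 234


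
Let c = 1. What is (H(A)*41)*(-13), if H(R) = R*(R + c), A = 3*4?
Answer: -83148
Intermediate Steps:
A = 12
H(R) = R*(1 + R) (H(R) = R*(R + 1) = R*(1 + R))
(H(A)*41)*(-13) = ((12*(1 + 12))*41)*(-13) = ((12*13)*41)*(-13) = (156*41)*(-13) = 6396*(-13) = -83148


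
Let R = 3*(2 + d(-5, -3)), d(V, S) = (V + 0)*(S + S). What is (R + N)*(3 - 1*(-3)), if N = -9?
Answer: 522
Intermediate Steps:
d(V, S) = 2*S*V (d(V, S) = V*(2*S) = 2*S*V)
R = 96 (R = 3*(2 + 2*(-3)*(-5)) = 3*(2 + 30) = 3*32 = 96)
(R + N)*(3 - 1*(-3)) = (96 - 9)*(3 - 1*(-3)) = 87*(3 + 3) = 87*6 = 522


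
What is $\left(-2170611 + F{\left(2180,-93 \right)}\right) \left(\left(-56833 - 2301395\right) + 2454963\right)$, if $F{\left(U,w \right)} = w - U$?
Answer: $-210193933740$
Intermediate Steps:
$\left(-2170611 + F{\left(2180,-93 \right)}\right) \left(\left(-56833 - 2301395\right) + 2454963\right) = \left(-2170611 - 2273\right) \left(\left(-56833 - 2301395\right) + 2454963\right) = \left(-2170611 - 2273\right) \left(-2358228 + 2454963\right) = \left(-2170611 - 2273\right) 96735 = \left(-2172884\right) 96735 = -210193933740$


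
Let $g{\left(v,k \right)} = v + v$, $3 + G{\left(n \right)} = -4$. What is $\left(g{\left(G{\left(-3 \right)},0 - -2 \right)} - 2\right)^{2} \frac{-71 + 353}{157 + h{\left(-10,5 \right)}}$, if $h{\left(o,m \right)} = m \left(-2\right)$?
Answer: $\frac{24064}{49} \approx 491.1$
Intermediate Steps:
$G{\left(n \right)} = -7$ ($G{\left(n \right)} = -3 - 4 = -7$)
$h{\left(o,m \right)} = - 2 m$
$g{\left(v,k \right)} = 2 v$
$\left(g{\left(G{\left(-3 \right)},0 - -2 \right)} - 2\right)^{2} \frac{-71 + 353}{157 + h{\left(-10,5 \right)}} = \left(2 \left(-7\right) - 2\right)^{2} \frac{-71 + 353}{157 - 10} = \left(-14 - 2\right)^{2} \frac{282}{157 - 10} = \left(-16\right)^{2} \cdot \frac{282}{147} = 256 \cdot 282 \cdot \frac{1}{147} = 256 \cdot \frac{94}{49} = \frac{24064}{49}$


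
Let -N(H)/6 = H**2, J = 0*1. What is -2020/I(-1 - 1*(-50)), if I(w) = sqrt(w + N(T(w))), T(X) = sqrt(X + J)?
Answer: 404*I*sqrt(5)/7 ≈ 129.05*I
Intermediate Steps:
J = 0
T(X) = sqrt(X) (T(X) = sqrt(X + 0) = sqrt(X))
N(H) = -6*H**2
I(w) = sqrt(5)*sqrt(-w) (I(w) = sqrt(w - 6*w) = sqrt(-5*w) = sqrt(5)*sqrt(-w))
-2020/I(-1 - 1*(-50)) = -2020*(-I*sqrt(5)/(5*sqrt(-1 - 1*(-50)))) = -2020*(-I*sqrt(5)/(5*sqrt(-1 + 50))) = -2020*(-I*sqrt(5)/35) = -(-404)*I*sqrt(5)/7 = 404*I*sqrt(5)/7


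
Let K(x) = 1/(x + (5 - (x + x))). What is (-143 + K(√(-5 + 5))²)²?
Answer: 12773476/625 ≈ 20438.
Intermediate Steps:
K(x) = 1/(5 - x) (K(x) = 1/(x + (5 - 2*x)) = 1/(5 - x))
(-143 + K(√(-5 + 5))²)² = (-143 + (-1/(-5 + √(-5 + 5)))²)² = (-143 + (-1/(-5 + √0))²)² = (-143 + (-1/(-5 + 0))²)² = (-143 + (-1/(-5))²)² = (-143 + (-1*(-⅕))²)² = (-143 + (⅕)²)² = (-143 + 1/25)² = (-3574/25)² = 12773476/625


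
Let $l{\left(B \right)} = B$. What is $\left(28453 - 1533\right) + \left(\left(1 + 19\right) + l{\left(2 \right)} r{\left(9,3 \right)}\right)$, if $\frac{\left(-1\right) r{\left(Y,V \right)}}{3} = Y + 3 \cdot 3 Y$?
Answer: $26400$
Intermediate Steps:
$r{\left(Y,V \right)} = - 30 Y$ ($r{\left(Y,V \right)} = - 3 \left(Y + 3 \cdot 3 Y\right) = - 3 \left(Y + 9 Y\right) = - 3 \cdot 10 Y = - 30 Y$)
$\left(28453 - 1533\right) + \left(\left(1 + 19\right) + l{\left(2 \right)} r{\left(9,3 \right)}\right) = \left(28453 - 1533\right) + \left(\left(1 + 19\right) + 2 \left(\left(-30\right) 9\right)\right) = 26920 + \left(20 + 2 \left(-270\right)\right) = 26920 + \left(20 - 540\right) = 26920 - 520 = 26400$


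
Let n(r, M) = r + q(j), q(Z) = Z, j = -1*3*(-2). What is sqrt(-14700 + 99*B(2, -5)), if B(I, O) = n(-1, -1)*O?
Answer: 5*I*sqrt(687) ≈ 131.05*I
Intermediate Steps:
j = 6 (j = -3*(-2) = 6)
n(r, M) = 6 + r (n(r, M) = r + 6 = 6 + r)
B(I, O) = 5*O (B(I, O) = (6 - 1)*O = 5*O)
sqrt(-14700 + 99*B(2, -5)) = sqrt(-14700 + 99*(5*(-5))) = sqrt(-14700 + 99*(-25)) = sqrt(-14700 - 2475) = sqrt(-17175) = 5*I*sqrt(687)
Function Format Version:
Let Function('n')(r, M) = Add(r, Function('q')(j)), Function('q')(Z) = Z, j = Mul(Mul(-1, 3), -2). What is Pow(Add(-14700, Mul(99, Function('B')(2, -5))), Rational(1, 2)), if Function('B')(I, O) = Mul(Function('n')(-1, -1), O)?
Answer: Mul(5, I, Pow(687, Rational(1, 2))) ≈ Mul(131.05, I)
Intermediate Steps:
j = 6 (j = Mul(-3, -2) = 6)
Function('n')(r, M) = Add(6, r) (Function('n')(r, M) = Add(r, 6) = Add(6, r))
Function('B')(I, O) = Mul(5, O) (Function('B')(I, O) = Mul(Add(6, -1), O) = Mul(5, O))
Pow(Add(-14700, Mul(99, Function('B')(2, -5))), Rational(1, 2)) = Pow(Add(-14700, Mul(99, Mul(5, -5))), Rational(1, 2)) = Pow(Add(-14700, Mul(99, -25)), Rational(1, 2)) = Pow(Add(-14700, -2475), Rational(1, 2)) = Pow(-17175, Rational(1, 2)) = Mul(5, I, Pow(687, Rational(1, 2)))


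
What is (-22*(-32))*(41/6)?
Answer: 14432/3 ≈ 4810.7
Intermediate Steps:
(-22*(-32))*(41/6) = 704*(41*(⅙)) = 704*(41/6) = 14432/3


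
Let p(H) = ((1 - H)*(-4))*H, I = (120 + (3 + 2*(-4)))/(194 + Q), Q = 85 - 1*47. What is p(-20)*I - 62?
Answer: 22352/29 ≈ 770.76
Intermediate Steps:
Q = 38 (Q = 85 - 47 = 38)
I = 115/232 (I = (120 + (3 + 2*(-4)))/(194 + 38) = (120 + (3 - 8))/232 = (120 - 5)*(1/232) = 115*(1/232) = 115/232 ≈ 0.49569)
p(H) = H*(-4 + 4*H) (p(H) = (-4 + 4*H)*H = H*(-4 + 4*H))
p(-20)*I - 62 = (4*(-20)*(-1 - 20))*(115/232) - 62 = (4*(-20)*(-21))*(115/232) - 62 = 1680*(115/232) - 62 = 24150/29 - 62 = 22352/29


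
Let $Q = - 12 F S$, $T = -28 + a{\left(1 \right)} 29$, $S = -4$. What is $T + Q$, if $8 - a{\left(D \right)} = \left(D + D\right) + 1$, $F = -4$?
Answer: $-75$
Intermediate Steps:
$a{\left(D \right)} = 7 - 2 D$ ($a{\left(D \right)} = 8 - \left(\left(D + D\right) + 1\right) = 8 - \left(2 D + 1\right) = 8 - \left(1 + 2 D\right) = 7 - 2 D$)
$T = 117$ ($T = -28 + \left(7 - 2\right) 29 = -28 + 5 \cdot 29 = -28 + 145 = 117$)
$Q = -192$ ($Q = \left(-12\right) \left(-4\right) \left(-4\right) = 48 \left(-4\right) = -192$)
$T + Q = 117 - 192 = -75$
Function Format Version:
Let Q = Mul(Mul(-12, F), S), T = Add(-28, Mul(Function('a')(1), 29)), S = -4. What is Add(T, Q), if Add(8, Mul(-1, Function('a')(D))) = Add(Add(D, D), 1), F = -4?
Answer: -75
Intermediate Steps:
Function('a')(D) = Add(7, Mul(-2, D)) (Function('a')(D) = Add(8, Mul(-1, Add(Add(D, D), 1))) = Add(8, Mul(-1, Add(Mul(2, D), 1))) = Add(8, Mul(-1, Add(1, Mul(2, D)))) = Add(8, Add(-1, Mul(-2, D))) = Add(7, Mul(-2, D)))
T = 117 (T = Add(-28, Mul(Add(7, Mul(-2, 1)), 29)) = Add(-28, Mul(Add(7, -2), 29)) = Add(-28, Mul(5, 29)) = Add(-28, 145) = 117)
Q = -192 (Q = Mul(Mul(-12, -4), -4) = Mul(48, -4) = -192)
Add(T, Q) = Add(117, -192) = -75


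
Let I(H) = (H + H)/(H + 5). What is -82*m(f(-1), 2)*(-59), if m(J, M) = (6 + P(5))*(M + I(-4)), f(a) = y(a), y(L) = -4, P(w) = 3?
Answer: -261252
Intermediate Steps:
I(H) = 2*H/(5 + H) (I(H) = (2*H)/(5 + H) = 2*H/(5 + H))
f(a) = -4
m(J, M) = -72 + 9*M (m(J, M) = (6 + 3)*(M + 2*(-4)/(5 - 4)) = 9*(M + 2*(-4)/1) = 9*(M + 2*(-4)*1) = 9*(M - 8) = 9*(-8 + M) = -72 + 9*M)
-82*m(f(-1), 2)*(-59) = -82*(-72 + 9*2)*(-59) = -82*(-72 + 18)*(-59) = -82*(-54)*(-59) = 4428*(-59) = -261252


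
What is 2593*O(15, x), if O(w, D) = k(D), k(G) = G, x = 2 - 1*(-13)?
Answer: 38895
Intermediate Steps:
x = 15 (x = 2 + 13 = 15)
O(w, D) = D
2593*O(15, x) = 2593*15 = 38895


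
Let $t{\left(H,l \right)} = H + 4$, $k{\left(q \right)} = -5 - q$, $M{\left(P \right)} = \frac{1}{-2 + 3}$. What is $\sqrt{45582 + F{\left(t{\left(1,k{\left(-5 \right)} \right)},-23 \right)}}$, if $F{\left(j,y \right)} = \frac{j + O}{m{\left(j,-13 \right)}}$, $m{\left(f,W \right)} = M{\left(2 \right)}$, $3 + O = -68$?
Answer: $2 \sqrt{11379} \approx 213.34$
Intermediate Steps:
$O = -71$ ($O = -3 - 68 = -71$)
$M{\left(P \right)} = 1$ ($M{\left(P \right)} = 1^{-1} = 1$)
$m{\left(f,W \right)} = 1$
$t{\left(H,l \right)} = 4 + H$
$F{\left(j,y \right)} = -71 + j$ ($F{\left(j,y \right)} = \frac{j - 71}{1} = \left(-71 + j\right) 1 = -71 + j$)
$\sqrt{45582 + F{\left(t{\left(1,k{\left(-5 \right)} \right)},-23 \right)}} = \sqrt{45582 + \left(-71 + \left(4 + 1\right)\right)} = \sqrt{45582 + \left(-71 + 5\right)} = \sqrt{45582 - 66} = \sqrt{45516} = 2 \sqrt{11379}$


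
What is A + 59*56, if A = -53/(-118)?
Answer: 389925/118 ≈ 3304.4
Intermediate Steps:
A = 53/118 (A = -53*(-1/118) = 53/118 ≈ 0.44915)
A + 59*56 = 53/118 + 59*56 = 53/118 + 3304 = 389925/118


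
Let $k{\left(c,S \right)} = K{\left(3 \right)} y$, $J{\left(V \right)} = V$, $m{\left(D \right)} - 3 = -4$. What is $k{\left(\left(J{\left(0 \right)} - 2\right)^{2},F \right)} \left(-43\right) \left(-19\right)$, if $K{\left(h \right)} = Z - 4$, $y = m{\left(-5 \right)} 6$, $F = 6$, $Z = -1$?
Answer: $24510$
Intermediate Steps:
$m{\left(D \right)} = -1$ ($m{\left(D \right)} = 3 - 4 = -1$)
$y = -6$ ($y = \left(-1\right) 6 = -6$)
$K{\left(h \right)} = -5$ ($K{\left(h \right)} = -1 - 4 = -5$)
$k{\left(c,S \right)} = 30$ ($k{\left(c,S \right)} = \left(-5\right) \left(-6\right) = 30$)
$k{\left(\left(J{\left(0 \right)} - 2\right)^{2},F \right)} \left(-43\right) \left(-19\right) = 30 \left(-43\right) \left(-19\right) = \left(-1290\right) \left(-19\right) = 24510$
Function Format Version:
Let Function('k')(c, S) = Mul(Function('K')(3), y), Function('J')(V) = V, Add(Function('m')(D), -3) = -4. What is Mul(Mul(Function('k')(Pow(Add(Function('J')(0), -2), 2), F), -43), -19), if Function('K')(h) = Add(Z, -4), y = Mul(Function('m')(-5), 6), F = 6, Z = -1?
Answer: 24510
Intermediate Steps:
Function('m')(D) = -1 (Function('m')(D) = Add(3, -4) = -1)
y = -6 (y = Mul(-1, 6) = -6)
Function('K')(h) = -5 (Function('K')(h) = Add(-1, -4) = -5)
Function('k')(c, S) = 30 (Function('k')(c, S) = Mul(-5, -6) = 30)
Mul(Mul(Function('k')(Pow(Add(Function('J')(0), -2), 2), F), -43), -19) = Mul(Mul(30, -43), -19) = Mul(-1290, -19) = 24510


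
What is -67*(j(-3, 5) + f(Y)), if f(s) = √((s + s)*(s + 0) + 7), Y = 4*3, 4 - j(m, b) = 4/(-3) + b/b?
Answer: -871/3 - 67*√295 ≈ -1441.1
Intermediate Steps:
j(m, b) = 13/3 (j(m, b) = 4 - (4/(-3) + b/b) = 4 - (4*(-⅓) + 1) = 4 - (-4/3 + 1) = 4 - 1*(-⅓) = 4 + ⅓ = 13/3)
Y = 12
f(s) = √(7 + 2*s²) (f(s) = √((2*s)*s + 7) = √(2*s² + 7) = √(7 + 2*s²))
-67*(j(-3, 5) + f(Y)) = -67*(13/3 + √(7 + 2*12²)) = -67*(13/3 + √(7 + 2*144)) = -67*(13/3 + √(7 + 288)) = -67*(13/3 + √295) = -871/3 - 67*√295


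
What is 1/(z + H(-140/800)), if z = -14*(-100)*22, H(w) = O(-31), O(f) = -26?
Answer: 1/30774 ≈ 3.2495e-5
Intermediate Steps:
H(w) = -26
z = 30800 (z = 1400*22 = 30800)
1/(z + H(-140/800)) = 1/(30800 - 26) = 1/30774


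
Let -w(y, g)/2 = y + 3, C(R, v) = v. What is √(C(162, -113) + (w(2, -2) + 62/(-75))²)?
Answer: √23719/75 ≈ 2.0535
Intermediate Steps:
w(y, g) = -6 - 2*y (w(y, g) = -2*(y + 3) = -2*(3 + y) = -6 - 2*y)
√(C(162, -113) + (w(2, -2) + 62/(-75))²) = √(-113 + ((-6 - 2*2) + 62/(-75))²) = √(-113 + ((-6 - 4) + 62*(-1/75))²) = √(-113 + (-10 - 62/75)²) = √(-113 + (-812/75)²) = √(-113 + 659344/5625) = √(23719/5625) = √23719/75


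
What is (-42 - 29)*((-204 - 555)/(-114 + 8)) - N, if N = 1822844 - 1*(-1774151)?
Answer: -381335359/106 ≈ -3.5975e+6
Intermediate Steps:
N = 3596995 (N = 1822844 + 1774151 = 3596995)
(-42 - 29)*((-204 - 555)/(-114 + 8)) - N = (-42 - 29)*((-204 - 555)/(-114 + 8)) - 1*3596995 = -(-53889)/(-106) - 3596995 = -(-53889)*(-1)/106 - 3596995 = -71*759/106 - 3596995 = -53889/106 - 3596995 = -381335359/106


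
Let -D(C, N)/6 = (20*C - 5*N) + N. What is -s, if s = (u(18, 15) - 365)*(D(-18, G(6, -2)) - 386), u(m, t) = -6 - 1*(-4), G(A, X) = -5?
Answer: 607018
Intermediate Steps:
u(m, t) = -2 (u(m, t) = -6 + 4 = -2)
D(C, N) = -120*C + 24*N (D(C, N) = -6*((20*C - 5*N) + N) = -6*((-5*N + 20*C) + N) = -6*(-4*N + 20*C) = -120*C + 24*N)
s = -607018 (s = (-2 - 365)*((-120*(-18) + 24*(-5)) - 386) = -367*((2160 - 120) - 386) = -367*(2040 - 386) = -367*1654 = -607018)
-s = -1*(-607018) = 607018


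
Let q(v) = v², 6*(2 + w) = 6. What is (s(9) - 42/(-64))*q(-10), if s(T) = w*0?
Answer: 525/8 ≈ 65.625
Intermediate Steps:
w = -1 (w = -2 + (⅙)*6 = -2 + 1 = -1)
s(T) = 0 (s(T) = -1*0 = 0)
(s(9) - 42/(-64))*q(-10) = (0 - 42/(-64))*(-10)² = (0 - 42*(-1/64))*100 = (0 + 21/32)*100 = (21/32)*100 = 525/8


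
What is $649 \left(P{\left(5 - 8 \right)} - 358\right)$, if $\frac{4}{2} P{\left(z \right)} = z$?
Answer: $- \frac{466631}{2} \approx -2.3332 \cdot 10^{5}$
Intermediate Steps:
$P{\left(z \right)} = \frac{z}{2}$
$649 \left(P{\left(5 - 8 \right)} - 358\right) = 649 \left(\frac{5 - 8}{2} - 358\right) = 649 \left(\frac{1}{2} \left(-3\right) - 358\right) = 649 \left(- \frac{3}{2} - 358\right) = 649 \left(- \frac{719}{2}\right) = - \frac{466631}{2}$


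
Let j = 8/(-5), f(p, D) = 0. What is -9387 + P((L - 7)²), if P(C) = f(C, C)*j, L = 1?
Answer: -9387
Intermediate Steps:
j = -8/5 (j = 8*(-⅕) = -8/5 ≈ -1.6000)
P(C) = 0 (P(C) = 0*(-8/5) = 0)
-9387 + P((L - 7)²) = -9387 + 0 = -9387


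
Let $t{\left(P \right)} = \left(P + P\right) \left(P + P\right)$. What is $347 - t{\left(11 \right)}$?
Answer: $-137$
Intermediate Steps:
$t{\left(P \right)} = 4 P^{2}$ ($t{\left(P \right)} = 2 P 2 P = 4 P^{2}$)
$347 - t{\left(11 \right)} = 347 - 4 \cdot 11^{2} = 347 - 4 \cdot 121 = 347 - 484 = -137$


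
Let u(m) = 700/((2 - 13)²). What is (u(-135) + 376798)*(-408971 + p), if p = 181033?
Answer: -10392436042004/121 ≈ -8.5888e+10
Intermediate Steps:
u(m) = 700/121 (u(m) = 700/((-11)²) = 700/121)
(u(-135) + 376798)*(-408971 + p) = (700/121 + 376798)*(-408971 + 181033) = (45593258/121)*(-227938) = -10392436042004/121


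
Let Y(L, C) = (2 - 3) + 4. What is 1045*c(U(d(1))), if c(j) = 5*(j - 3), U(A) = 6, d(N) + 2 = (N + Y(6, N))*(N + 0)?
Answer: 15675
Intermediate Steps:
Y(L, C) = 3 (Y(L, C) = -1 + 4 = 3)
d(N) = -2 + N*(3 + N) (d(N) = -2 + (N + 3)*(N + 0) = -2 + (3 + N)*N = -2 + N*(3 + N))
c(j) = -15 + 5*j (c(j) = 5*(-3 + j) = -15 + 5*j)
1045*c(U(d(1))) = 1045*(-15 + 5*6) = 1045*(-15 + 30) = 1045*15 = 15675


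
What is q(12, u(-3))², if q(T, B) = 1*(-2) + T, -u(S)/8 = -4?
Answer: 100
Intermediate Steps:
u(S) = 32 (u(S) = -8*(-4) = 32)
q(T, B) = -2 + T
q(12, u(-3))² = (-2 + 12)² = 10² = 100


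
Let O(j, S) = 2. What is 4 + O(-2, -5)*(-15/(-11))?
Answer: 74/11 ≈ 6.7273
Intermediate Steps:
4 + O(-2, -5)*(-15/(-11)) = 4 + 2*(-15/(-11)) = 4 + 2*(-15*(-1/11)) = 4 + 2*(15/11) = 4 + 30/11 = 74/11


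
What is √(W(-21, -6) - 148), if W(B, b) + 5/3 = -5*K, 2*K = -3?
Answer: I*√5118/6 ≈ 11.923*I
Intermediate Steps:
K = -3/2 (K = (½)*(-3) = -3/2 ≈ -1.5000)
W(B, b) = 35/6 (W(B, b) = -5/3 - 5*(-3/2) = -5/3 + 15/2 = 35/6)
√(W(-21, -6) - 148) = √(35/6 - 148) = √(-853/6) = I*√5118/6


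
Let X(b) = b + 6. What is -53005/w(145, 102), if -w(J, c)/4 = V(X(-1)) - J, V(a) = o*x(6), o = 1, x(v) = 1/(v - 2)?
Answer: -53005/579 ≈ -91.546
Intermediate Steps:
x(v) = 1/(-2 + v)
X(b) = 6 + b
V(a) = 1/4 (V(a) = 1/(-2 + 6) = 1/4)
w(J, c) = -1 + 4*J (w(J, c) = -4*(1/4 - J) = -1 + 4*J)
-53005/w(145, 102) = -53005/(-1 + 4*145) = -53005/(-1 + 580) = -53005/579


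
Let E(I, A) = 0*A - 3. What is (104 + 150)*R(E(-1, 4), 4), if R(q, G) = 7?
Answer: 1778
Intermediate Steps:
E(I, A) = -3 (E(I, A) = 0 - 3 = -3)
(104 + 150)*R(E(-1, 4), 4) = (104 + 150)*7 = 254*7 = 1778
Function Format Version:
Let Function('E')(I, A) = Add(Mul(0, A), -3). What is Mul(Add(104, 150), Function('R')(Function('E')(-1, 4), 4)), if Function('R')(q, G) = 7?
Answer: 1778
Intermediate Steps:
Function('E')(I, A) = -3 (Function('E')(I, A) = Add(0, -3) = -3)
Mul(Add(104, 150), Function('R')(Function('E')(-1, 4), 4)) = Mul(Add(104, 150), 7) = Mul(254, 7) = 1778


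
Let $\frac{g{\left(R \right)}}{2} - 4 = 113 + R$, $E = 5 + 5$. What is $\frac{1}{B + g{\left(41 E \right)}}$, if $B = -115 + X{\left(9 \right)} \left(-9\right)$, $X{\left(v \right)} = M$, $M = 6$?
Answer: $\frac{1}{885} \approx 0.0011299$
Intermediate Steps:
$E = 10$
$X{\left(v \right)} = 6$
$g{\left(R \right)} = 234 + 2 R$ ($g{\left(R \right)} = 8 + 2 \left(113 + R\right) = 8 + \left(226 + 2 R\right) = 234 + 2 R$)
$B = -169$ ($B = -115 + 6 \left(-9\right) = -115 - 54 = -169$)
$\frac{1}{B + g{\left(41 E \right)}} = \frac{1}{-169 + \left(234 + 2 \cdot 41 \cdot 10\right)} = \frac{1}{-169 + \left(234 + 2 \cdot 410\right)} = \frac{1}{-169 + \left(234 + 820\right)} = \frac{1}{-169 + 1054} = \frac{1}{885}$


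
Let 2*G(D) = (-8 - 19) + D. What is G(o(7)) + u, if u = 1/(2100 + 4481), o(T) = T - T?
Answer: -177685/13162 ≈ -13.500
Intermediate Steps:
o(T) = 0
G(D) = -27/2 + D/2 (G(D) = ((-8 - 19) + D)/2 = (-27 + D)/2 = -27/2 + D/2)
u = 1/6581 ≈ 0.00015195
G(o(7)) + u = (-27/2 + (½)*0) + 1/6581 = (-27/2 + 0) + 1/6581 = -27/2 + 1/6581 = -177685/13162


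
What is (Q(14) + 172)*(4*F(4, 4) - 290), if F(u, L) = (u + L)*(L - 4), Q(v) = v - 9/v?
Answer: -376275/7 ≈ -53754.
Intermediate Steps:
F(u, L) = (-4 + L)*(L + u) (F(u, L) = (L + u)*(-4 + L) = (-4 + L)*(L + u))
(Q(14) + 172)*(4*F(4, 4) - 290) = ((14 - 9/14) + 172)*(4*(4**2 - 4*4 - 4*4 + 4*4) - 290) = ((14 - 9*1/14) + 172)*(4*(16 - 16 - 16 + 16) - 290) = ((14 - 9/14) + 172)*(4*0 - 290) = (187/14 + 172)*(0 - 290) = (2595/14)*(-290) = -376275/7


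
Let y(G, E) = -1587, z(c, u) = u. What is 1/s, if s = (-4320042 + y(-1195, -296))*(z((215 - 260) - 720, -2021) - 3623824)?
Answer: 1/15669556901505 ≈ 6.3818e-14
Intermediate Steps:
s = 15669556901505 (s = (-4320042 - 1587)*(-2021 - 3623824) = -4321629*(-3625845) = 15669556901505)
1/s = 1/15669556901505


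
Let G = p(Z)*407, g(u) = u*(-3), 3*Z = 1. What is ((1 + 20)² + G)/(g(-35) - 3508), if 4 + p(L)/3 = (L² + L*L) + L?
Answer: 11294/10209 ≈ 1.1063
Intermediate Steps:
Z = ⅓ (Z = (⅓)*1 = ⅓ ≈ 0.33333)
p(L) = -12 + 3*L + 6*L² (p(L) = -12 + 3*((L² + L*L) + L) = -12 + 3*((L² + L²) + L) = -12 + 3*(2*L² + L) = -12 + 3*(L + 2*L²) = -12 + (3*L + 6*L²) = -12 + 3*L + 6*L²)
g(u) = -3*u
G = -12617/3 (G = (-12 + 3*(⅓) + 6*(⅓)²)*407 = (-12 + 1 + 6*(⅑))*407 = (-12 + 1 + ⅔)*407 = -31/3*407 = -12617/3 ≈ -4205.7)
((1 + 20)² + G)/(g(-35) - 3508) = ((1 + 20)² - 12617/3)/(-3*(-35) - 3508) = (21² - 12617/3)/(105 - 3508) = (441 - 12617/3)/(-3403) = -11294/3*(-1/3403) = 11294/10209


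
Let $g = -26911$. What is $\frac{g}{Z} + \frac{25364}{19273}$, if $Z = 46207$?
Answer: $\frac{653338645}{890547511} \approx 0.73364$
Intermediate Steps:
$\frac{g}{Z} + \frac{25364}{19273} = - \frac{26911}{46207} + \frac{25364}{19273} = \frac{653338645}{890547511}$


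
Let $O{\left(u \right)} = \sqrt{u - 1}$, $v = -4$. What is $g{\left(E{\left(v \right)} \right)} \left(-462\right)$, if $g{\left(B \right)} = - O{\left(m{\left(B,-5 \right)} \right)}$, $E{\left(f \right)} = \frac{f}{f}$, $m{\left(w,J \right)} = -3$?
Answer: $924 i \approx 924.0 i$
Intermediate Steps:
$E{\left(f \right)} = 1$
$O{\left(u \right)} = \sqrt{-1 + u}$
$g{\left(B \right)} = - 2 i$ ($g{\left(B \right)} = - \sqrt{-1 - 3} = - \sqrt{-4} = - 2 i$)
$g{\left(E{\left(v \right)} \right)} \left(-462\right) = - 2 i \left(-462\right) = 924 i$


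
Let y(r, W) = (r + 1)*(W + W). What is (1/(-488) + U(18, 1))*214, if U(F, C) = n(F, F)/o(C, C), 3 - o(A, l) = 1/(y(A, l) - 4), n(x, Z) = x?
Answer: -107/244 ≈ -0.43852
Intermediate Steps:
y(r, W) = 2*W*(1 + r) (y(r, W) = (1 + r)*(2*W) = 2*W*(1 + r))
o(A, l) = 3 - 1/(-4 + 2*l*(1 + A)) (o(A, l) = 3 - 1/(2*l*(1 + A) - 4) = 3 - 1/(-4 + 2*l*(1 + A)))
U(F, C) = 2*F*(-2 + C*(1 + C))/(-13 + 6*C*(1 + C)) (U(F, C) = F/(((-13 + 6*C*(1 + C))/(2*(-2 + C*(1 + C))))) = F*(2*(-2 + C*(1 + C))/(-13 + 6*C*(1 + C))) = 2*F*(-2 + C*(1 + C))/(-13 + 6*C*(1 + C)))
(1/(-488) + U(18, 1))*214 = (1/(-488) + 2*18*(-2 + 1*(1 + 1))/(-13 + 6*1*(1 + 1)))*214 = (-1/488 + 2*18*(-2 + 1*2)/(-13 + 6*1*2))*214 = (-1/488 + 2*18*(-2 + 2)/(-13 + 12))*214 = (-1/488 + 2*18*0/(-1))*214 = (-1/488 + 2*18*(-1)*0)*214 = (-1/488 + 0)*214 = -1/488*214 = -107/244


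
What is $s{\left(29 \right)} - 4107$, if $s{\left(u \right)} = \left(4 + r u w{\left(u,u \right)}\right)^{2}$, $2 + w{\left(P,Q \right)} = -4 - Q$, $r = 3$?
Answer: $9243574$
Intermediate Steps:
$w{\left(P,Q \right)} = -6 - Q$ ($w{\left(P,Q \right)} = -2 - \left(4 + Q\right) = -6 - Q$)
$s{\left(u \right)} = \left(4 + 3 u \left(-6 - u\right)\right)^{2}$
$s{\left(29 \right)} - 4107 = \left(-4 + 3 \cdot 29 \left(6 + 29\right)\right)^{2} - 4107 = \left(-4 + 3 \cdot 29 \cdot 35\right)^{2} - 4107 = \left(-4 + 3045\right)^{2} - 4107 = 3041^{2} - 4107 = 9247681 - 4107 = 9243574$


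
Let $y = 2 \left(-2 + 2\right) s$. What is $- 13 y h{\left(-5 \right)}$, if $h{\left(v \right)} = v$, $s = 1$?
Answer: $0$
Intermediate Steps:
$y = 0$ ($y = 2 \left(-2 + 2\right) 1 = 2 \cdot 0 \cdot 1 = 0 \cdot 1 = 0$)
$- 13 y h{\left(-5 \right)} = \left(-13\right) 0 \left(-5\right) = 0 \left(-5\right) = 0$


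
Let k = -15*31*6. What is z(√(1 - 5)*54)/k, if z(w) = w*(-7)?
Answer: 42*I/155 ≈ 0.27097*I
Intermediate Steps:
z(w) = -7*w
k = -2790 (k = -465*6 = -2790)
z(√(1 - 5)*54)/k = -7*√(1 - 5)*54/(-2790) = -7*√(-4)*54*(-1/2790) = -7*2*I*54*(-1/2790) = -756*I*(-1/2790) = 42*I/155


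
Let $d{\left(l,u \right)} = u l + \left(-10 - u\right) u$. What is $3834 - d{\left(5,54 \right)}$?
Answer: $7020$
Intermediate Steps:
$d{\left(l,u \right)} = l u + u \left(-10 - u\right)$
$3834 - d{\left(5,54 \right)} = 3834 - 54 \left(-10 + 5 - 54\right) = 3834 - 54 \left(-59\right) = 3834 - -3186 = 3834 + 3186 = 7020$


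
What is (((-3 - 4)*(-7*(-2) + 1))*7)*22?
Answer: -16170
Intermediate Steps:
(((-3 - 4)*(-7*(-2) + 1))*7)*22 = (-7*(14 + 1)*7)*22 = (-7*15*7)*22 = -105*7*22 = -735*22 = -16170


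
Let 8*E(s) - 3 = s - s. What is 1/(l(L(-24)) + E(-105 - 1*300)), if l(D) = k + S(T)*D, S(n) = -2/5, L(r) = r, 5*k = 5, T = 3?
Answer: 40/439 ≈ 0.091116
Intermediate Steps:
k = 1 (k = (1/5)*5 = 1)
E(s) = 3/8 (E(s) = 3/8 + (s - s)/8 = 3/8 + (1/8)*0 = 3/8 + 0 = 3/8)
S(n) = -2/5 (S(n) = -2*1/5 = -2/5)
l(D) = 1 - 2*D/5
1/(l(L(-24)) + E(-105 - 1*300)) = 1/((1 - 2/5*(-24)) + 3/8) = 1/((1 + 48/5) + 3/8) = 1/(53/5 + 3/8) = 1/(439/40) = 40/439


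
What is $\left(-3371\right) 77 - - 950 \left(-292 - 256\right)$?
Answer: $-780167$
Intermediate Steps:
$\left(-3371\right) 77 - - 950 \left(-292 - 256\right) = -259567 - \left(-950\right) \left(-548\right) = -259567 - 520600 = -780167$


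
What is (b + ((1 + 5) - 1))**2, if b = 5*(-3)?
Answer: 100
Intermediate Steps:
b = -15
(b + ((1 + 5) - 1))**2 = (-15 + ((1 + 5) - 1))**2 = (-15 + (6 - 1))**2 = (-15 + 5)**2 = (-10)**2 = 100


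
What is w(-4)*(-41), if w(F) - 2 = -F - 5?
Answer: -41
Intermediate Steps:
w(F) = -3 - F (w(F) = 2 + (-F - 5) = 2 + (-5 - F) = -3 - F)
w(-4)*(-41) = (-3 - 1*(-4))*(-41) = (-3 + 4)*(-41) = 1*(-41) = -41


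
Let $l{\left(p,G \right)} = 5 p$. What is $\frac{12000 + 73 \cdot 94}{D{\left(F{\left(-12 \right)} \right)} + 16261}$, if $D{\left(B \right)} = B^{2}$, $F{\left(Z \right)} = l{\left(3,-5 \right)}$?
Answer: $\frac{9431}{8243} \approx 1.1441$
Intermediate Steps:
$F{\left(Z \right)} = 15$ ($F{\left(Z \right)} = 5 \cdot 3 = 15$)
$\frac{12000 + 73 \cdot 94}{D{\left(F{\left(-12 \right)} \right)} + 16261} = \frac{12000 + 73 \cdot 94}{15^{2} + 16261} = \frac{12000 + 6862}{225 + 16261} = \frac{18862}{16486} = 18862 \cdot \frac{1}{16486} = \frac{9431}{8243}$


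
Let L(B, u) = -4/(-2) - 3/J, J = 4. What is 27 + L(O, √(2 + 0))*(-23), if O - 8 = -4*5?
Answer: -7/4 ≈ -1.7500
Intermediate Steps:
O = -12 (O = 8 - 4*5 = 8 - 20 = -12)
L(B, u) = 5/4 (L(B, u) = -4/(-2) - 3/4 = -4*(-½) - 3*¼ = 2 - ¾ = 5/4)
27 + L(O, √(2 + 0))*(-23) = 27 + (5/4)*(-23) = 27 - 115/4 = -7/4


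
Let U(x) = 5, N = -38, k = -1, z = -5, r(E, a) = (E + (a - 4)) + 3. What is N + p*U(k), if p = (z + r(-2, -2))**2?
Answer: 462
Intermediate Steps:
r(E, a) = -1 + E + a (r(E, a) = (E + (-4 + a)) + 3 = (-4 + E + a) + 3 = -1 + E + a)
p = 100 (p = (-5 + (-1 - 2 - 2))**2 = (-5 - 5)**2 = (-10)**2 = 100)
N + p*U(k) = -38 + 100*5 = -38 + 500 = 462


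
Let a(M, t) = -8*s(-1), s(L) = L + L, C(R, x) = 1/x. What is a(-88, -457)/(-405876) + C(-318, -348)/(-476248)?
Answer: -220945249/5605631364192 ≈ -3.9415e-5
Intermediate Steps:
s(L) = 2*L
a(M, t) = 16 (a(M, t) = -16*(-1) = -8*(-2) = 16)
a(-88, -457)/(-405876) + C(-318, -348)/(-476248) = 16/(-405876) + 1/(-348*(-476248)) = 16*(-1/405876) - 1/348*(-1/476248) = -4/101469 + 1/165734304 = -220945249/5605631364192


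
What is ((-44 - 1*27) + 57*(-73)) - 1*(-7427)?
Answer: 3195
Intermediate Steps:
((-44 - 1*27) + 57*(-73)) - 1*(-7427) = ((-44 - 27) - 4161) + 7427 = (-71 - 4161) + 7427 = -4232 + 7427 = 3195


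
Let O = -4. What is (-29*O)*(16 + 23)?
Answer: 4524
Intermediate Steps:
(-29*O)*(16 + 23) = (-29*(-4))*(16 + 23) = 116*39 = 4524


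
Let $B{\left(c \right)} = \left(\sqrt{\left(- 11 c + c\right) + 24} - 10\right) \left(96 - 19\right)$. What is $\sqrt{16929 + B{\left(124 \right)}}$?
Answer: $\sqrt{16159 + 616 i \sqrt{19}} \approx 127.55 + 10.525 i$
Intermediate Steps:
$B{\left(c \right)} = -770 + 77 \sqrt{24 - 10 c}$ ($B{\left(c \right)} = \left(\sqrt{- 10 c + 24} - 10\right) 77 = \left(\sqrt{24 - 10 c} - 10\right) 77 = \left(-10 + \sqrt{24 - 10 c}\right) 77 = -770 + 77 \sqrt{24 - 10 c}$)
$\sqrt{16929 + B{\left(124 \right)}} = \sqrt{16929 - \left(770 - 77 \sqrt{24 - 1240}\right)} = \sqrt{16929 - \left(770 - 77 \sqrt{-1216}\right)} = \sqrt{16929 - \left(770 - 77 \cdot 8 i \sqrt{19}\right)} = \sqrt{16929 - \left(770 - 616 i \sqrt{19}\right)} = \sqrt{16159 + 616 i \sqrt{19}}$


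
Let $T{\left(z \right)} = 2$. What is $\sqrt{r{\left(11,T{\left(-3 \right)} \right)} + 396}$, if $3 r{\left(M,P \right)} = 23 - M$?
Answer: $20$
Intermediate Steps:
$r{\left(M,P \right)} = \frac{23}{3} - \frac{M}{3}$ ($r{\left(M,P \right)} = \frac{23 - M}{3} = \frac{23}{3} - \frac{M}{3}$)
$\sqrt{r{\left(11,T{\left(-3 \right)} \right)} + 396} = \sqrt{\left(\frac{23}{3} - \frac{11}{3}\right) + 396} = \sqrt{4 + 396} = \sqrt{400} = 20$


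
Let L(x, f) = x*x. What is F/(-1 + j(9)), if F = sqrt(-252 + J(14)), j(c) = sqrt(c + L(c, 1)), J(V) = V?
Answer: I*sqrt(238)/89 + 6*I*sqrt(595)/89 ≈ 1.8178*I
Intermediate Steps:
L(x, f) = x**2
j(c) = sqrt(c + c**2)
F = I*sqrt(238) (F = sqrt(-252 + 14) = sqrt(-238) = I*sqrt(238) ≈ 15.427*I)
F/(-1 + j(9)) = (I*sqrt(238))/(-1 + sqrt(9*(1 + 9))) = (I*sqrt(238))/(-1 + sqrt(9*10)) = (I*sqrt(238))/(-1 + sqrt(90)) = (I*sqrt(238))/(-1 + 3*sqrt(10)) = I*sqrt(238)/(-1 + 3*sqrt(10))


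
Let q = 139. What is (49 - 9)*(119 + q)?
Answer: 10320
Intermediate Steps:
(49 - 9)*(119 + q) = (49 - 9)*(119 + 139) = 40*258 = 10320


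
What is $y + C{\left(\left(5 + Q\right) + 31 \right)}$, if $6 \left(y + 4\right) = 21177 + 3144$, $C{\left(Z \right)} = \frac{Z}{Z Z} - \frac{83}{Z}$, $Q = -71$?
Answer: $\frac{283629}{70} \approx 4051.8$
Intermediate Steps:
$C{\left(Z \right)} = - \frac{82}{Z}$ ($C{\left(Z \right)} = \frac{Z}{Z^{2}} - \frac{83}{Z} = \frac{1}{Z} - \frac{83}{Z} = - \frac{82}{Z}$)
$y = \frac{8099}{2}$ ($y = -4 + \frac{21177 + 3144}{6} = -4 + \frac{1}{6} \cdot 24321 = -4 + \frac{8107}{2} = \frac{8099}{2} \approx 4049.5$)
$y + C{\left(\left(5 + Q\right) + 31 \right)} = \frac{8099}{2} - \frac{82}{\left(5 - 71\right) + 31} = \frac{8099}{2} - \frac{82}{-66 + 31} = \frac{8099}{2} - \frac{82}{-35} = \frac{8099}{2} - - \frac{82}{35} = \frac{8099}{2} + \frac{82}{35} = \frac{283629}{70}$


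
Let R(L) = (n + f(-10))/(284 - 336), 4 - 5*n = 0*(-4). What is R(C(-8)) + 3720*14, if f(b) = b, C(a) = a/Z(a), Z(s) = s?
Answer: 6770423/130 ≈ 52080.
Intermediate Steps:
n = ⅘ (n = ⅘ - 0*(-4) = ⅘ - ⅕*0 = ⅘ + 0 = ⅘ ≈ 0.80000)
C(a) = 1 (C(a) = a/a = 1)
R(L) = 23/130 (R(L) = (⅘ - 10)/(284 - 336) = -46/5/(-52) = -46/5*(-1/52) = 23/130)
R(C(-8)) + 3720*14 = 23/130 + 3720*14 = 23/130 + 52080 = 6770423/130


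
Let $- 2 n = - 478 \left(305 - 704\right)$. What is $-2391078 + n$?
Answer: $-2486439$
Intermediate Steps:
$n = -95361$ ($n = - \frac{\left(-478\right) \left(305 - 704\right)}{2} = - \frac{\left(-478\right) \left(-399\right)}{2} = \left(- \frac{1}{2}\right) 190722 = -95361$)
$-2391078 + n = -2391078 - 95361 = -2486439$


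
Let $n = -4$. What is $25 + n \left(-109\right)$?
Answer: $461$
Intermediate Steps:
$25 + n \left(-109\right) = 25 - -436 = 25 + 436 = 461$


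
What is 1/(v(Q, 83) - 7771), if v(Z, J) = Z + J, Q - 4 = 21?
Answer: -1/7663 ≈ -0.00013050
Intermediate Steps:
Q = 25 (Q = 4 + 21 = 25)
v(Z, J) = J + Z
1/(v(Q, 83) - 7771) = 1/((83 + 25) - 7771) = 1/(108 - 7771) = 1/(-7663) = -1/7663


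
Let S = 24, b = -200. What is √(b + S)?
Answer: 4*I*√11 ≈ 13.266*I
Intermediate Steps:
√(b + S) = √(-200 + 24) = √(-176) = 4*I*√11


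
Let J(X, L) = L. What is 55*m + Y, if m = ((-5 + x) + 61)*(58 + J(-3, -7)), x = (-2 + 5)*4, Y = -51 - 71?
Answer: 190618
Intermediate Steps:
Y = -122
x = 12 (x = 3*4 = 12)
m = 3468 (m = ((-5 + 12) + 61)*(58 - 7) = (7 + 61)*51 = 68*51 = 3468)
55*m + Y = 55*3468 - 122 = 190740 - 122 = 190618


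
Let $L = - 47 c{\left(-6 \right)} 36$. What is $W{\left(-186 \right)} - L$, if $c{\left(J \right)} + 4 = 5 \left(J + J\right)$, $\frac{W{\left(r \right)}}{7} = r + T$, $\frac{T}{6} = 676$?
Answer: $-81198$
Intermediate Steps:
$T = 4056$ ($T = 6 \cdot 676 = 4056$)
$W{\left(r \right)} = 28392 + 7 r$ ($W{\left(r \right)} = 7 \left(r + 4056\right) = 7 \left(4056 + r\right) = 28392 + 7 r$)
$c{\left(J \right)} = -4 + 10 J$ ($c{\left(J \right)} = -4 + 5 \left(J + J\right) = -4 + 5 \cdot 2 J = -4 + 10 J$)
$L = 108288$ ($L = - 47 \left(-4 + 10 \left(-6\right)\right) 36 = - 47 \left(-4 - 60\right) 36 = \left(-47\right) \left(-64\right) 36 = 3008 \cdot 36 = 108288$)
$W{\left(-186 \right)} - L = \left(28392 + 7 \left(-186\right)\right) - 108288 = \left(28392 - 1302\right) - 108288 = 27090 - 108288 = -81198$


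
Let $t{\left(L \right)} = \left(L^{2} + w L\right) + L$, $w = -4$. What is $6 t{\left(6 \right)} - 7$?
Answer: $101$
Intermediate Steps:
$t{\left(L \right)} = L^{2} - 3 L$ ($t{\left(L \right)} = \left(L^{2} - 4 L\right) + L = L^{2} - 3 L$)
$6 t{\left(6 \right)} - 7 = 6 \cdot 6 \left(-3 + 6\right) - 7 = 6 \cdot 6 \cdot 3 - 7 = 6 \cdot 18 - 7 = 108 - 7 = 101$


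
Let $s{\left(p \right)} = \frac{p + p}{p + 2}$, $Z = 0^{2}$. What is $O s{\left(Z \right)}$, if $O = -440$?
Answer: $0$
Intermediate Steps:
$Z = 0$
$s{\left(p \right)} = \frac{2 p}{2 + p}$
$O s{\left(Z \right)} = - 440 \cdot 2 \cdot 0 \frac{1}{2 + 0} = - 440 \cdot 2 \cdot 0 \cdot \frac{1}{2} = \left(-440\right) 0 = 0$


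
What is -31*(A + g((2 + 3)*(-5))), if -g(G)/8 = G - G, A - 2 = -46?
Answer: 1364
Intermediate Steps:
A = -44 (A = 2 - 46 = -44)
g(G) = 0 (g(G) = -8*(G - G) = -8*0 = 0)
-31*(A + g((2 + 3)*(-5))) = -31*(-44 + 0) = -31*(-44) = 1364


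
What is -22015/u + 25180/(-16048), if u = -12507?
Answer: 9592615/50178084 ≈ 0.19117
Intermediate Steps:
-22015/u + 25180/(-16048) = -22015/(-12507) + 25180/(-16048) = -22015*(-1/12507) + 25180*(-1/16048) = 22015/12507 - 6295/4012 = 9592615/50178084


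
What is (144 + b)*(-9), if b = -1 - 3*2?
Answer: -1233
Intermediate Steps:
b = -7 (b = -1 - 6 = -7)
(144 + b)*(-9) = (144 - 7)*(-9) = 137*(-9) = -1233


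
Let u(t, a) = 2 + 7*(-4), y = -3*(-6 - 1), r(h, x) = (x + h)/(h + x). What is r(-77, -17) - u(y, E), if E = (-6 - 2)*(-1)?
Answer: 27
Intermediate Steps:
r(h, x) = 1 (r(h, x) = (h + x)/(h + x) = 1)
y = 21 (y = -3*(-7) = 21)
E = 8 (E = -8*(-1) = 8)
u(t, a) = -26 (u(t, a) = 2 - 28 = -26)
r(-77, -17) - u(y, E) = 1 - 1*(-26) = 1 + 26 = 27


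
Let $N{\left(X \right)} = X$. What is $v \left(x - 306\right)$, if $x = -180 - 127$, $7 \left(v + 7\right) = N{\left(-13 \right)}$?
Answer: $\frac{38006}{7} \approx 5429.4$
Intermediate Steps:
$v = - \frac{62}{7}$ ($v = -7 + \frac{1}{7} \left(-13\right) = -7 - \frac{13}{7} = - \frac{62}{7} \approx -8.8571$)
$x = -307$
$v \left(x - 306\right) = - \frac{62 \left(-307 - 306\right)}{7} = \left(- \frac{62}{7}\right) \left(-613\right) = \frac{38006}{7}$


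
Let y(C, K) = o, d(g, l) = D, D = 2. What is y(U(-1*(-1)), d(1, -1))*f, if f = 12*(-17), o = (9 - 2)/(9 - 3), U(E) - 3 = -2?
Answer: -238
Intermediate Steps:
d(g, l) = 2
U(E) = 1 (U(E) = 3 - 2 = 1)
o = 7/6 ≈ 1.1667
y(C, K) = 7/6
f = -204
y(U(-1*(-1)), d(1, -1))*f = (7/6)*(-204) = -238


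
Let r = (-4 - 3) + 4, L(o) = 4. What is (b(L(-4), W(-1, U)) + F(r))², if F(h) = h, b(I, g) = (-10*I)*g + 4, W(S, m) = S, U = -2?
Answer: 1681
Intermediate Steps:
r = -3 (r = -7 + 4 = -3)
b(I, g) = 4 - 10*I*g (b(I, g) = -10*I*g + 4 = 4 - 10*I*g)
(b(L(-4), W(-1, U)) + F(r))² = ((4 - 10*4*(-1)) - 3)² = ((4 + 40) - 3)² = (44 - 3)² = 41² = 1681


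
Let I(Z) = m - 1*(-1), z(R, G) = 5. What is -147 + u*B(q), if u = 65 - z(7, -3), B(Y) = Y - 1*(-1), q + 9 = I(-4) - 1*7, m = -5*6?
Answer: -2787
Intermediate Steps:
m = -30
I(Z) = -29 (I(Z) = -30 - 1*(-1) = -30 + 1 = -29)
q = -45 (q = -9 + (-29 - 1*7) = -9 + (-29 - 7) = -9 - 36 = -45)
B(Y) = 1 + Y (B(Y) = Y + 1 = 1 + Y)
u = 60 (u = 65 - 1*5 = 65 - 5 = 60)
-147 + u*B(q) = -147 + 60*(1 - 45) = -147 + 60*(-44) = -147 - 2640 = -2787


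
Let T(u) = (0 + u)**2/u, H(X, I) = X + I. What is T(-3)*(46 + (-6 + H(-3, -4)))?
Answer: -99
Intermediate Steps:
H(X, I) = I + X
T(u) = u (T(u) = u**2/u = u)
T(-3)*(46 + (-6 + H(-3, -4))) = -3*(46 + (-6 + (-4 - 3))) = -3*(46 + (-6 - 7)) = -3*(46 - 13) = -3*33 = -99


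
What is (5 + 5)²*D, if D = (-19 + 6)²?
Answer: 16900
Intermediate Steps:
D = 169 (D = (-13)² = 169)
(5 + 5)²*D = (5 + 5)²*169 = 10²*169 = 100*169 = 16900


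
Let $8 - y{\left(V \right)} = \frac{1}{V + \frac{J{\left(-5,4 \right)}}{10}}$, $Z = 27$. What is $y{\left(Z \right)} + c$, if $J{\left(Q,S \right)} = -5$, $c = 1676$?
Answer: $\frac{89250}{53} \approx 1684.0$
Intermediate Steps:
$y{\left(V \right)} = 8 - \frac{1}{- \frac{1}{2} + V}$ ($y{\left(V \right)} = 8 - \frac{1}{V - \frac{5}{10}} = 8 - \frac{1}{V - \frac{1}{2}} = 8 - \frac{1}{- \frac{1}{2} + V}$)
$y{\left(Z \right)} + c = \frac{2 \left(-5 + 8 \cdot 27\right)}{-1 + 2 \cdot 27} + 1676 = \frac{2 \left(-5 + 216\right)}{-1 + 54} + 1676 = 2 \cdot \frac{1}{53} \cdot 211 + 1676 = \frac{422}{53} + 1676 = \frac{89250}{53}$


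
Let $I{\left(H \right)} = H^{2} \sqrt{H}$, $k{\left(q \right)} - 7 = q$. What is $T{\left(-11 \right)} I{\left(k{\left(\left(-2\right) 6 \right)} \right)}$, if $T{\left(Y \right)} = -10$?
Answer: $- 250 i \sqrt{5} \approx - 559.02 i$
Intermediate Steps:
$k{\left(q \right)} = 7 + q$
$I{\left(H \right)} = H^{\frac{5}{2}}$
$T{\left(-11 \right)} I{\left(k{\left(\left(-2\right) 6 \right)} \right)} = - 10 \left(7 - 12\right)^{\frac{5}{2}} = - 10 \left(-5\right)^{\frac{5}{2}} = - 10 \cdot 25 i \sqrt{5} = - 250 i \sqrt{5}$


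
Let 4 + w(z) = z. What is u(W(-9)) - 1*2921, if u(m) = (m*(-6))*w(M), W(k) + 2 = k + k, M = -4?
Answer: -3881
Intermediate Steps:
w(z) = -4 + z
W(k) = -2 + 2*k (W(k) = -2 + (k + k) = -2 + 2*k)
u(m) = 48*m (u(m) = (m*(-6))*(-4 - 4) = -6*m*(-8) = 48*m)
u(W(-9)) - 1*2921 = 48*(-2 + 2*(-9)) - 1*2921 = 48*(-2 - 18) - 2921 = 48*(-20) - 2921 = -960 - 2921 = -3881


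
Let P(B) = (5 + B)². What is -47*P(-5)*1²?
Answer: 0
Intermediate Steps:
-47*P(-5)*1² = -47*(5 - 5)²*1² = -47*0²*1 = -47*0*1 = 0*1 = 0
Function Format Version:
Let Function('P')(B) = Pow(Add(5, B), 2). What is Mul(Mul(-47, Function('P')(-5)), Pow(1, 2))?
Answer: 0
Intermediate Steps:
Mul(Mul(-47, Function('P')(-5)), Pow(1, 2)) = Mul(Mul(-47, Pow(Add(5, -5), 2)), Pow(1, 2)) = Mul(Mul(-47, Pow(0, 2)), 1) = Mul(Mul(-47, 0), 1) = Mul(0, 1) = 0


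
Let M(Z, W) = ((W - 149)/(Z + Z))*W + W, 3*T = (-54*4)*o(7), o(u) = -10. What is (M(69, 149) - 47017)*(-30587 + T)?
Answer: 1399806556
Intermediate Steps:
T = 720 (T = (-54*4*(-10))/3 = (-216*(-10))/3 = (1/3)*2160 = 720)
M(Z, W) = W + W*(-149 + W)/(2*Z) (M(Z, W) = ((-149 + W)/((2*Z)))*W + W = ((-149 + W)*(1/(2*Z)))*W + W = ((-149 + W)/(2*Z))*W + W = W*(-149 + W)/(2*Z) + W = W + W*(-149 + W)/(2*Z))
(M(69, 149) - 47017)*(-30587 + T) = ((1/2)*149*(-149 + 149 + 2*69)/69 - 47017)*(-30587 + 720) = ((1/2)*149*(1/69)*(-149 + 149 + 138) - 47017)*(-29867) = ((1/2)*149*(1/69)*138 - 47017)*(-29867) = (149 - 47017)*(-29867) = -46868*(-29867) = 1399806556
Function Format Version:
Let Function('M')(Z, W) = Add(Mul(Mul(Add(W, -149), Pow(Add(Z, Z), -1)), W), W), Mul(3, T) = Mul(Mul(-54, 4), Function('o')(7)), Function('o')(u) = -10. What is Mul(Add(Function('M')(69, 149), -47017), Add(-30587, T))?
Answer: 1399806556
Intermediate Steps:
T = 720 (T = Mul(Rational(1, 3), Mul(Mul(-54, 4), -10)) = Mul(Rational(1, 3), Mul(-216, -10)) = Mul(Rational(1, 3), 2160) = 720)
Function('M')(Z, W) = Add(W, Mul(Rational(1, 2), W, Pow(Z, -1), Add(-149, W))) (Function('M')(Z, W) = Add(Mul(Mul(Add(-149, W), Pow(Mul(2, Z), -1)), W), W) = Add(Mul(Mul(Add(-149, W), Mul(Rational(1, 2), Pow(Z, -1))), W), W) = Add(Mul(Mul(Rational(1, 2), Pow(Z, -1), Add(-149, W)), W), W) = Add(Mul(Rational(1, 2), W, Pow(Z, -1), Add(-149, W)), W) = Add(W, Mul(Rational(1, 2), W, Pow(Z, -1), Add(-149, W))))
Mul(Add(Function('M')(69, 149), -47017), Add(-30587, T)) = Mul(Add(Mul(Rational(1, 2), 149, Pow(69, -1), Add(-149, 149, Mul(2, 69))), -47017), Add(-30587, 720)) = Mul(Add(Mul(Rational(1, 2), 149, Rational(1, 69), Add(-149, 149, 138)), -47017), -29867) = Mul(Add(Mul(Rational(1, 2), 149, Rational(1, 69), 138), -47017), -29867) = Mul(Add(149, -47017), -29867) = Mul(-46868, -29867) = 1399806556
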